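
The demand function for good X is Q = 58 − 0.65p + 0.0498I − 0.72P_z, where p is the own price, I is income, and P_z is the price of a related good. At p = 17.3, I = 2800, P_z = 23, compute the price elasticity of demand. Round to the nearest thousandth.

-0.066

At the given point, Q = 58 − 0.65(17.3) + 0.0498(2800) − 0.72(23) = 58 − 11.245 + 139.44 − 16.56 = 169.635.
∂Q/∂p = −0.65, so E_p = (−0.65)·(17.3/169.635) ≈ -0.066.
|E_p| < 1: demand is inelastic.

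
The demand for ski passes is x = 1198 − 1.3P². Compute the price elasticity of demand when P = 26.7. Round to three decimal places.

At P = 26.7, x = 271.243.
dx/dP = −2·1.3·P = −69.42.
Point elasticity E = (dx/dP)·(P/x) = -69.42 × 26.7/271.243 ≈ -6.833.
|E| > 1, so demand is elastic at this price.

-6.833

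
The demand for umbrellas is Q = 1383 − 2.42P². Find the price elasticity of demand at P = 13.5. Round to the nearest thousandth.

At P = 13.5, Q = 941.955.
dQ/dP = −2·2.42·P = −65.34.
Point elasticity E = (dQ/dP)·(P/Q) = -65.34 × 13.5/941.955 ≈ -0.936.
|E| < 1, so demand is inelastic at this price.

-0.936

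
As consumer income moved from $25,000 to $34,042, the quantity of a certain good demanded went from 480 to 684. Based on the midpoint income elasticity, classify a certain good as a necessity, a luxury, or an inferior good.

luxury

%ΔQ = (684 − 480)/[(480+684)/2] = 204/582 ≈ 0.3505.
%ΔI = (34,042 − 25,000)/[(25,000+34,042)/2] = 9042/29521 ≈ 0.3063.
E_I = %ΔQ/%ΔI ≈ 1.144.
E_I > 1: normal good (luxury).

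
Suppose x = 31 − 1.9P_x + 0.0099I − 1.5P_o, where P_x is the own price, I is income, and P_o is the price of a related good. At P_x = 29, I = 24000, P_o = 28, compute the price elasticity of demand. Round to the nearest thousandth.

Evaluating quantity at (P_x, I, P_o) gives x = 31 − 1.9(29) + 0.0099(24000) − 1.5(28) = 31 − 55.1 + 237.6 − 42 = 171.5.
∂x/∂P_x = −1.9, so E_p = (−1.9)·(29/171.5) ≈ -0.321.
|E_p| < 1: demand is inelastic.

-0.321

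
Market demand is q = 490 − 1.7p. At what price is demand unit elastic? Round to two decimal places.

For linear demand q = a − bp, E = −bp/(a − bp). |E| = 1 ⇒ bp = a − bp ⇒ p = a/(2b).
p = 490/(2·1.7) ≈ 144.12.

144.12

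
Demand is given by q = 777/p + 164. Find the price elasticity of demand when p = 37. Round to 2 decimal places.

-0.11

At p = 37, q = 185.
dq/dp = −777/p² = −0.5676.
Point elasticity E = (dq/dp)·(p/q) = -0.5676 × 37/185 ≈ -0.11.
|E| < 1, so demand is inelastic at this price.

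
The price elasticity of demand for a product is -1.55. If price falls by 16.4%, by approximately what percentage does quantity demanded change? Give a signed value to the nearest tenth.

%ΔQ ≈ E × %ΔP = (-1.55) × (-16.4%) ≈ 25.4%.

25.4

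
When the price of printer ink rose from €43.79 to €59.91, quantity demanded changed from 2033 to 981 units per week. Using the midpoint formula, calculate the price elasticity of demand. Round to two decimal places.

%Δq = (981 − 2033)/[(2033 + 981)/2] = -1052/1507 ≈ -0.6981.
%Δp = (59.91 − 43.79)/[(43.79 + 59.91)/2] = 16.12/51.85 ≈ 0.3109.
Arc elasticity E = %Δq/%Δp ≈ -0.6981/0.3109 ≈ -2.25.
|E| > 1: demand is elastic over this range.

-2.25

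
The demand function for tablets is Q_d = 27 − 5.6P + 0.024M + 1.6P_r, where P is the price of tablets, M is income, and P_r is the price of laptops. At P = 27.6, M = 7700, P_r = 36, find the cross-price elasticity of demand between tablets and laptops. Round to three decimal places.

Q_d = 27 − 5.6(27.6) + 0.024(7700) + 1.6(36) = 27 − 154.56 + 184.8 + 57.6 = 114.84.
∂Q_d/∂P_r = +1.6, so E_xy = 1.6·(36/114.84) ≈ 0.502.
E_xy > 0: the goods are substitutes.

0.502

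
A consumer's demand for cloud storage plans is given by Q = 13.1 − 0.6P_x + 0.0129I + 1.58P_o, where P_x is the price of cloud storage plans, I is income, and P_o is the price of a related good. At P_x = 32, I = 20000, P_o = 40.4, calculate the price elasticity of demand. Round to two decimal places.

At the given point, Q = 13.1 − 0.6(32) + 0.0129(20000) + 1.58(40.4) = 13.1 − 19.2 + 258 + 63.832 = 315.732.
∂Q/∂P_x = −0.6, so E_p = (−0.6)·(32/315.732) ≈ -0.06.
|E_p| < 1: demand is inelastic.

-0.06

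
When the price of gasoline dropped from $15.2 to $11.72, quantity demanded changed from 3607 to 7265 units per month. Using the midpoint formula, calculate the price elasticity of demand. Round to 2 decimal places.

%Δq = (7265 − 3607)/[(3607 + 7265)/2] = 3658/5436 ≈ 0.6729.
%Δp = (11.72 − 15.2)/[(15.2 + 11.72)/2] = -3.48/13.46 ≈ -0.2585.
Arc elasticity E = %Δq/%Δp ≈ 0.6729/-0.2585 ≈ -2.60.
|E| > 1: demand is elastic over this range.

-2.60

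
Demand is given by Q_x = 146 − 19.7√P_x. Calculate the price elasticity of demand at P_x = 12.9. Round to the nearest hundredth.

-0.47

At P_x = 12.9, Q_x = 75.2444.
dQ_x/dP_x = −19.7/(2√P_x) = −19.7/(2·3.5917).
Point elasticity E = (dQ_x/dP_x)·(P_x/Q_x) = -2.7425 × 12.9/75.2444 ≈ -0.47.
|E| < 1, so demand is inelastic at this price.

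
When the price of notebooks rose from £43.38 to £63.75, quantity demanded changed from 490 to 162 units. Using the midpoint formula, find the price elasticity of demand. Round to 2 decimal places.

-2.65

%Δq = (162 − 490)/[(490 + 162)/2] = -328/326 ≈ -1.0061.
%Δp = (63.75 − 43.38)/[(43.38 + 63.75)/2] = 20.37/53.565 ≈ 0.3803.
Arc elasticity E = %Δq/%Δp ≈ -1.0061/0.3803 ≈ -2.65.
|E| > 1: demand is elastic over this range.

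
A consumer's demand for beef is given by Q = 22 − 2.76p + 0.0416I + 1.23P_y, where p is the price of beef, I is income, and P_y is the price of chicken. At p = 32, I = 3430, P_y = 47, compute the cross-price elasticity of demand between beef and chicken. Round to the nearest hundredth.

0.43

Q = 22 − 2.76(32) + 0.0416(3430) + 1.23(47) = 22 − 88.32 + 142.688 + 57.81 = 134.178.
∂Q/∂P_y = +1.23, so E_xy = 1.23·(47/134.178) ≈ 0.43.
E_xy > 0: the goods are substitutes.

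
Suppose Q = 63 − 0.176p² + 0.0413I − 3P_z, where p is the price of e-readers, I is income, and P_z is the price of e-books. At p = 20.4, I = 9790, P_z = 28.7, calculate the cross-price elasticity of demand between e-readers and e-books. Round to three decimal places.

At the given point, Q = 63 − 0.176(20.4)² + 0.0413(9790) − 3(28.7) = 63 − 73.2442 + 404.327 − 86.1 = 307.9828.
∂Q/∂P_z = −3, so E_xy = -3·(28.7/307.9828) ≈ -0.280.
E_xy < 0: the goods are complements.

-0.280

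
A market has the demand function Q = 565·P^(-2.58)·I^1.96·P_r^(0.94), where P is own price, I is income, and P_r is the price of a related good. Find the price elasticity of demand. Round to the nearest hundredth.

For a Cobb–Douglas (constant-elasticity) form Q = A·P^α·…, the elasticity with respect to P equals the exponent α at every point.
Here the exponent on P is -2.58, so the price elasticity of demand is -2.58.

-2.58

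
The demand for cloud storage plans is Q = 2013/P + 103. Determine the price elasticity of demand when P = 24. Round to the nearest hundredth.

At P = 24, Q = 186.875.
dQ/dP = −2013/P² = −3.4948.
Point elasticity E = (dQ/dP)·(P/Q) = -3.4948 × 24/186.875 ≈ -0.45.
|E| < 1, so demand is inelastic at this price.

-0.45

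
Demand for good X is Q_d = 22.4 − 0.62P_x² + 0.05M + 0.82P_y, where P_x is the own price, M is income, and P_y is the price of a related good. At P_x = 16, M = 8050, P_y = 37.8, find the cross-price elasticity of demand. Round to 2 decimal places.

0.10

At the given point, Q_d = 22.4 − 0.62(16)² + 0.05(8050) + 0.82(37.8) = 22.4 − 158.72 + 402.5 + 30.996 = 297.176.
∂Q_d/∂P_y = +0.82, so E_xy = 0.82·(37.8/297.176) ≈ 0.10.
E_xy > 0: the goods are substitutes.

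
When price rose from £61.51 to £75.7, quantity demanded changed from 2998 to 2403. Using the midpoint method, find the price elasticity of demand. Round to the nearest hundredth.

-1.07

%ΔQ = (2403 − 2998)/[(2998 + 2403)/2] = -595/2700.5 ≈ -0.2203.
%ΔP = (75.7 − 61.51)/[(61.51 + 75.7)/2] = 14.19/68.605 ≈ 0.2068.
Arc elasticity E = %ΔQ/%ΔP ≈ -0.2203/0.2068 ≈ -1.07.
|E| > 1: demand is elastic over this range.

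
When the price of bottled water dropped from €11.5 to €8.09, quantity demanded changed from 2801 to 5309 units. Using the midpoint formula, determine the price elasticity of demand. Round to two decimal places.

-1.78

%ΔQ = (5309 − 2801)/[(2801 + 5309)/2] = 2508/4055 ≈ 0.6185.
%ΔP = (8.09 − 11.5)/[(11.5 + 8.09)/2] = -3.41/9.795 ≈ -0.3481.
Arc elasticity E = %ΔQ/%ΔP ≈ 0.6185/-0.3481 ≈ -1.78.
|E| > 1: demand is elastic over this range.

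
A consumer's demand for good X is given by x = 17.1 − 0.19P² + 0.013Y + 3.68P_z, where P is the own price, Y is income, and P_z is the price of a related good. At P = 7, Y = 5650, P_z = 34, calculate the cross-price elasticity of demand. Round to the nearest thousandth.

0.606

x = 17.1 − 0.19(7)² + 0.013(5650) + 3.68(34) = 17.1 − 9.31 + 73.45 + 125.12 = 206.36.
∂x/∂P_z = +3.68, so E_xy = 3.68·(34/206.36) ≈ 0.606.
E_xy > 0: the goods are substitutes.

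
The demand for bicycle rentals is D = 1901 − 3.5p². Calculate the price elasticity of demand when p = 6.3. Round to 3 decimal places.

-0.158

At p = 6.3, D = 1762.085.
dD/dp = −2·3.5·p = −44.1.
Point elasticity E = (dD/dp)·(p/D) = -44.1 × 6.3/1762.085 ≈ -0.158.
|E| < 1, so demand is inelastic at this price.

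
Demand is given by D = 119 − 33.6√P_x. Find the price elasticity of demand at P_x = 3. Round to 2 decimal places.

-0.48

At P_x = 3, D = 60.8031.
dD/dP_x = −33.6/(2√P_x) = −33.6/(2·1.7321).
Point elasticity E = (dD/dP_x)·(P_x/D) = -9.6995 × 3/60.8031 ≈ -0.48.
|E| < 1, so demand is inelastic at this price.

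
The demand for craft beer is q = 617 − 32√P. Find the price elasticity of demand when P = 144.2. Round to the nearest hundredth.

At P = 144.2, q = 232.7334.
dq/dP = −32/(2√P) = −32/(2·12.0083).
Point elasticity E = (dq/dP)·(P/q) = -1.3324 × 144.2/232.7334 ≈ -0.83.
|E| < 1, so demand is inelastic at this price.

-0.83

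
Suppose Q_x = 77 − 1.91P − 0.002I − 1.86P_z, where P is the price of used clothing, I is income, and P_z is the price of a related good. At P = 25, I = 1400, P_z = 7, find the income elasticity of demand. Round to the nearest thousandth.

-0.208

Substituting, Q_x = 77 − 1.91(25) − 0.002(1400) − 1.86(7) = 77 − 47.75 − 2.8 − 13.02 = 13.43.
∂Q_x/∂I = −0.002, so E_I = -0.002·(1400/13.43) ≈ -0.208.
E_I < 0: inferior good.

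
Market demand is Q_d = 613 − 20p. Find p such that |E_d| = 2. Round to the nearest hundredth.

Set −bp/(a − bp) = −2 ⇒ bp = 2(a − bp) ⇒ bp(1+2) = 2·a.
p = 2·613/(20·3) ≈ 20.43.

20.43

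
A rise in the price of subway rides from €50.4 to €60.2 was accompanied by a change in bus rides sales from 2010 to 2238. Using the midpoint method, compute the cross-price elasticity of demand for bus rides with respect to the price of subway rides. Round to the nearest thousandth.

0.606

%ΔQ_x = (2238 − 2010)/[(2010+2238)/2] = 228/2124 ≈ 0.1073.
%ΔP_y = (60.2 − 50.4)/[(50.4+60.2)/2] ≈ 0.1772.
E_xy = 0.1073/0.1772 ≈ 0.606.
E_xy > 0, so bus rides and subway rides are substitutes.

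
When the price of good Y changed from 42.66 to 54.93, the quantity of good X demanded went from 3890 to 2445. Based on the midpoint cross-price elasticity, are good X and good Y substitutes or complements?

%ΔQ_x = (2445 − 3890)/[(3890+2445)/2] = -1445/3167.5 ≈ -0.4562.
%ΔP_y = (54.93 − 42.66)/[(42.66+54.93)/2] ≈ 0.2515.
E_xy = -0.4562/0.2515 ≈ -1.814.
E_xy < 0, so the goods are complements.

complements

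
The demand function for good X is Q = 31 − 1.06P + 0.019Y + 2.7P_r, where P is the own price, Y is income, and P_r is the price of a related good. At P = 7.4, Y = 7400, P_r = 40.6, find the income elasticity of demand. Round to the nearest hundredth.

At the given point, Q = 31 − 1.06(7.4) + 0.019(7400) + 2.7(40.6) = 31 − 7.844 + 140.6 + 109.62 = 273.376.
∂Q/∂Y = +0.019, so E_I = 0.019·(7400/273.376) ≈ 0.51.
E_I ∈ (0,1): normal good (necessity).

0.51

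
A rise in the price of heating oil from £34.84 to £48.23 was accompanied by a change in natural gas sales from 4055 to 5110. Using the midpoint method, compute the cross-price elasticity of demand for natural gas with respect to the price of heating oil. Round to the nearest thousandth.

0.714

%ΔQ_x = (5110 − 4055)/[(4055+5110)/2] = 1055/4582.5 ≈ 0.2302.
%ΔP_y = (48.23 − 34.84)/[(34.84+48.23)/2] ≈ 0.3224.
E_xy = 0.2302/0.3224 ≈ 0.714.
E_xy > 0, so natural gas and heating oil are substitutes.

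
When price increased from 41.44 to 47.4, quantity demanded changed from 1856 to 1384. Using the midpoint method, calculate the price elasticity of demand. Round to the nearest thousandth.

-2.171

%ΔQ = (1384 − 1856)/[(1856 + 1384)/2] = -472/1620 ≈ -0.2914.
%ΔP = (47.4 − 41.44)/[(41.44 + 47.4)/2] = 5.96/44.42 ≈ 0.1342.
Arc elasticity E = %ΔQ/%ΔP ≈ -0.2914/0.1342 ≈ -2.171.
|E| > 1: demand is elastic over this range.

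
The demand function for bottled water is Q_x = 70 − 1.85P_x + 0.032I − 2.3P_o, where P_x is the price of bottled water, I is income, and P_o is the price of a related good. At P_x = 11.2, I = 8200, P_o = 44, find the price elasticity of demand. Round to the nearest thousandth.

-0.098

Substituting, Q_x = 70 − 1.85(11.2) + 0.032(8200) − 2.3(44) = 70 − 20.72 + 262.4 − 101.2 = 210.48.
∂Q_x/∂P_x = −1.85, so E_p = (−1.85)·(11.2/210.48) ≈ -0.098.
|E_p| < 1: demand is inelastic.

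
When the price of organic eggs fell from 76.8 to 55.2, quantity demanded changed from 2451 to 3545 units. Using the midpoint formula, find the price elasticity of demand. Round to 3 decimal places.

%Δq = (3545 − 2451)/[(2451 + 3545)/2] = 1094/2998 ≈ 0.3649.
%ΔP = (55.2 − 76.8)/[(76.8 + 55.2)/2] = -21.6/66 ≈ -0.3273.
Arc elasticity E = %Δq/%ΔP ≈ 0.3649/-0.3273 ≈ -1.115.
|E| > 1: demand is elastic over this range.

-1.115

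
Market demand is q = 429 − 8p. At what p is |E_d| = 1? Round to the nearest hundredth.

For linear demand q = a − bp, E = −bp/(a − bp). |E| = 1 ⇒ bp = a − bp ⇒ p = a/(2b).
p = 429/(2·8) ≈ 26.81.

26.81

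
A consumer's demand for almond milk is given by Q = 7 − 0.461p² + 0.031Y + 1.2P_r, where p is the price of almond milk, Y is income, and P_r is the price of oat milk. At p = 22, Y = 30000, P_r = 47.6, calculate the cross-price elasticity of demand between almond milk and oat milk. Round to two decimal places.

0.07

Evaluating quantity at (p, Y, P_r) gives Q = 7 − 0.461(22)² + 0.031(30000) + 1.2(47.6) = 7 − 223.124 + 930 + 57.12 = 770.996.
∂Q/∂P_r = +1.2, so E_xy = 1.2·(47.6/770.996) ≈ 0.07.
E_xy > 0: the goods are substitutes.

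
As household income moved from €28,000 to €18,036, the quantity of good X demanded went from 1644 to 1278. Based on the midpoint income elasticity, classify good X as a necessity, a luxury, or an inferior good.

%ΔQ = (1278 − 1644)/[(1644+1278)/2] = -366/1461 ≈ -0.2505.
%ΔI = (18,036 − 28,000)/[(28,000+18,036)/2] = -9964/23018 ≈ -0.4329.
E_I = %ΔQ/%ΔI ≈ 0.579.
E_I ∈ (0,1): normal good (necessity).

necessity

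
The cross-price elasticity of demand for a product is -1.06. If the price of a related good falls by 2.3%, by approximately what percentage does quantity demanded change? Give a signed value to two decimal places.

2.44

%ΔQ ≈ E × %ΔP_y = (-1.06) × (-2.3%) ≈ 2.44%.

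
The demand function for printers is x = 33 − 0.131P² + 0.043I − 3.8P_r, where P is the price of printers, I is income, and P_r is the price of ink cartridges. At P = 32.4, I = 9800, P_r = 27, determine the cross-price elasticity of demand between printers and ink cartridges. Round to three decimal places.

-0.479

Substituting, x = 33 − 0.131(32.4)² + 0.043(9800) − 3.8(27) = 33 − 137.5186 + 421.4 − 102.6 = 214.2814.
∂x/∂P_r = −3.8, so E_xy = -3.8·(27/214.2814) ≈ -0.479.
E_xy < 0: the goods are complements.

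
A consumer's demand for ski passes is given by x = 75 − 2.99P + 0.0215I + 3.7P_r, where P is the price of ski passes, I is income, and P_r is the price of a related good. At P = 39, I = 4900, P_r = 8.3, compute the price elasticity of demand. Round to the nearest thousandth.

-1.235

x = 75 − 2.99(39) + 0.0215(4900) + 3.7(8.3) = 75 − 116.61 + 105.35 + 30.71 = 94.45.
∂x/∂P = −2.99, so E_p = (−2.99)·(39/94.45) ≈ -1.235.
|E_p| > 1: demand is elastic.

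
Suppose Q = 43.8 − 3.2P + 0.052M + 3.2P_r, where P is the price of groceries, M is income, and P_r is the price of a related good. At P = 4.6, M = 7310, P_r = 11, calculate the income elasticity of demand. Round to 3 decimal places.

0.855

Q = 43.8 − 3.2(4.6) + 0.052(7310) + 3.2(11) = 43.8 − 14.72 + 380.12 + 35.2 = 444.4.
∂Q/∂M = +0.052, so E_I = 0.052·(7310/444.4) ≈ 0.855.
E_I ∈ (0,1): normal good (necessity).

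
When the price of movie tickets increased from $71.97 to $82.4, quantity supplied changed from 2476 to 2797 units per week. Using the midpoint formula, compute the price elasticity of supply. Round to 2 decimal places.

0.90

%Δq = (2797 − 2476)/[(2476 + 2797)/2] = 321/2636.5 ≈ 0.1218.
%Δp = (82.4 − 71.97)/[(71.97 + 82.4)/2] = 10.43/77.185 ≈ 0.1351.
Arc elasticity E = %Δq/%Δp ≈ 0.1218/0.1351 ≈ 0.90.
|E| < 1: supply is inelastic over this range.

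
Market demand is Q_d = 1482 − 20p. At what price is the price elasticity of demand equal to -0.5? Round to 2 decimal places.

Set −bp/(a − bp) = −0.5 ⇒ bp = 0.5(a − bp) ⇒ bp(1+0.5) = 0.5·a.
p = 0.5·1482/(20·1.5) = 24.70.

24.70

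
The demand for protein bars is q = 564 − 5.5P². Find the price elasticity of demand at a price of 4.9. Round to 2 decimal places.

-0.61

At P = 4.9, q = 431.945.
dq/dP = −2·5.5·P = −53.9.
Point elasticity E = (dq/dP)·(P/q) = -53.9 × 4.9/431.945 ≈ -0.61.
|E| < 1, so demand is inelastic at this price.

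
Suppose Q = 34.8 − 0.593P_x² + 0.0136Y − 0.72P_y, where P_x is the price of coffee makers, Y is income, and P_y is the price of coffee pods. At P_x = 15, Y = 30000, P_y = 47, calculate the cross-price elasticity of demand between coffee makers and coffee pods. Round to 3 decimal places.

Evaluating quantity at (P_x, Y, P_y) gives Q = 34.8 − 0.593(15)² + 0.0136(30000) − 0.72(47) = 34.8 − 133.425 + 408 − 33.84 = 275.535.
∂Q/∂P_y = −0.72, so E_xy = -0.72·(47/275.535) ≈ -0.123.
E_xy < 0: the goods are complements.

-0.123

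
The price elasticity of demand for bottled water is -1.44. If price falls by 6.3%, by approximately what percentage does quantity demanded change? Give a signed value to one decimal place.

%ΔQ ≈ E × %ΔP = (-1.44) × (-6.3%) ≈ 9.1%.

9.1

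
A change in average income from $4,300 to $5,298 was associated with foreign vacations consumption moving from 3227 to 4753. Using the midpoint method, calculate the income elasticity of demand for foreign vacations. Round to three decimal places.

1.839

%ΔQ = (4753 − 3227)/[(3227+4753)/2] = 1526/3990 ≈ 0.3825.
%ΔI = (5,298 − 4,300)/[(4,300+5,298)/2] = 998/4799 ≈ 0.2080.
E_I = %ΔQ/%ΔI ≈ 1.839.
E_I > 1: normal good (luxury).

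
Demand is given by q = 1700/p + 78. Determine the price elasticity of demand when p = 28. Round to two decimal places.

At p = 28, q = 138.7143.
dq/dp = −1700/p² = −2.1684.
Point elasticity E = (dq/dp)·(p/q) = -2.1684 × 28/138.7143 ≈ -0.44.
|E| < 1, so demand is inelastic at this price.

-0.44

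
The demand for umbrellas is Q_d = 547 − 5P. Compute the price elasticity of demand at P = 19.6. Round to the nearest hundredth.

At P = 19.6, Q_d = 449.
dQ_d/dP = −5.
Point elasticity E = (dQ_d/dP)·(P/Q_d) = -5 × 19.6/449 ≈ -0.22.
|E| < 1, so demand is inelastic at this price.

-0.22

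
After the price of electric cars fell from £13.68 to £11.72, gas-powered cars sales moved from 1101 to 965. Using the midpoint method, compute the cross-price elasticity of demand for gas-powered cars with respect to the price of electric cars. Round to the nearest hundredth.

0.85

%ΔQ_x = (965 − 1101)/[(1101+965)/2] = -136/1033 ≈ -0.1317.
%ΔP_y = (11.72 − 13.68)/[(13.68+11.72)/2] ≈ -0.1543.
E_xy = -0.1317/-0.1543 ≈ 0.85.
E_xy > 0, so gas-powered cars and electric cars are substitutes.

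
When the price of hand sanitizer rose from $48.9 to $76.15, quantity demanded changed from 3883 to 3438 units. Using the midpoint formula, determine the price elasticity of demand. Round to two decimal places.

%ΔQ = (3438 − 3883)/[(3883 + 3438)/2] = -445/3660.5 ≈ -0.1216.
%ΔP = (76.15 − 48.9)/[(48.9 + 76.15)/2] = 27.25/62.525 ≈ 0.4358.
Arc elasticity E = %ΔQ/%ΔP ≈ -0.1216/0.4358 ≈ -0.28.
|E| < 1: demand is inelastic over this range.

-0.28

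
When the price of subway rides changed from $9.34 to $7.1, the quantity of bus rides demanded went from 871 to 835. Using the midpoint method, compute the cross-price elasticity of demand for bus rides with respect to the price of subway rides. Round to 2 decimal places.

%ΔQ_x = (835 − 871)/[(871+835)/2] = -36/853 ≈ -0.0422.
%ΔP_y = (7.1 − 9.34)/[(9.34+7.1)/2] ≈ -0.2725.
E_xy = -0.0422/-0.2725 ≈ 0.15.
E_xy > 0, so bus rides and subway rides are substitutes.

0.15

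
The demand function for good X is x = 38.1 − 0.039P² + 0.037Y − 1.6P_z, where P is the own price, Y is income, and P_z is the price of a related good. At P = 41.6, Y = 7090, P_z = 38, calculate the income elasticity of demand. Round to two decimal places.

x = 38.1 − 0.039(41.6)² + 0.037(7090) − 1.6(38) = 38.1 − 67.4918 + 262.33 − 60.8 = 172.1382.
∂x/∂Y = +0.037, so E_I = 0.037·(7090/172.1382) ≈ 1.52.
E_I > 1: normal good (luxury).

1.52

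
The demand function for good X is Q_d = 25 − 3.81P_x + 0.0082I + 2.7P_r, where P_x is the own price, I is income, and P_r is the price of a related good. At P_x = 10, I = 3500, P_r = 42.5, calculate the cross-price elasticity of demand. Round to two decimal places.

0.88

Substituting, Q_d = 25 − 3.81(10) + 0.0082(3500) + 2.7(42.5) = 25 − 38.1 + 28.7 + 114.75 = 130.35.
∂Q_d/∂P_r = +2.7, so E_xy = 2.7·(42.5/130.35) ≈ 0.88.
E_xy > 0: the goods are substitutes.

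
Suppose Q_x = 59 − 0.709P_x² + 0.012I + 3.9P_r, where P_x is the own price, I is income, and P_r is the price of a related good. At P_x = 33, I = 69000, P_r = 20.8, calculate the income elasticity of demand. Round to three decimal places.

Q_x = 59 − 0.709(33)² + 0.012(69000) + 3.9(20.8) = 59 − 772.101 + 828 + 81.12 = 196.019.
∂Q_x/∂I = +0.012, so E_I = 0.012·(69000/196.019) ≈ 4.224.
E_I > 1: normal good (luxury).

4.224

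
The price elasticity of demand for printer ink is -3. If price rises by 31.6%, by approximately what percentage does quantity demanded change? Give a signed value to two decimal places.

-94.80

%ΔQ ≈ E × %ΔP = (-3) × (31.6%) = -94.80%.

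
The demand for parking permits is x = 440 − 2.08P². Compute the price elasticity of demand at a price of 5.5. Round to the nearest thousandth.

-0.334

At P = 5.5, x = 377.08.
dx/dP = −2·2.08·P = −22.88.
Point elasticity E = (dx/dP)·(P/x) = -22.88 × 5.5/377.08 ≈ -0.334.
|E| < 1, so demand is inelastic at this price.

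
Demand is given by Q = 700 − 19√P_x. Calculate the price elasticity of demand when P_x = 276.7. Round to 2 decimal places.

At P_x = 276.7, Q = 383.9483.
dQ/dP_x = −19/(2√P_x) = −19/(2·16.6343).
Point elasticity E = (dQ/dP_x)·(P_x/Q) = -0.5711 × 276.7/383.9483 ≈ -0.41.
|E| < 1, so demand is inelastic at this price.

-0.41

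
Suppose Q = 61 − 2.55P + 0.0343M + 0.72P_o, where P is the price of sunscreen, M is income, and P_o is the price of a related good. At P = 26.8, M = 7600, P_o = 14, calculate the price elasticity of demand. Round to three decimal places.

Q = 61 − 2.55(26.8) + 0.0343(7600) + 0.72(14) = 61 − 68.34 + 260.68 + 10.08 = 263.42.
∂Q/∂P = −2.55, so E_p = (−2.55)·(26.8/263.42) ≈ -0.259.
|E_p| < 1: demand is inelastic.

-0.259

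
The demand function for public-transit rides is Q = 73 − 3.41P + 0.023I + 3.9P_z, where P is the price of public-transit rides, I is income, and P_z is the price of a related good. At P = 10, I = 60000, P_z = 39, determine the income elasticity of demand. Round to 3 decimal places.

0.878

Q = 73 − 3.41(10) + 0.023(60000) + 3.9(39) = 73 − 34.1 + 1380 + 152.1 = 1571.
∂Q/∂I = +0.023, so E_I = 0.023·(60000/1571) ≈ 0.878.
E_I ∈ (0,1): normal good (necessity).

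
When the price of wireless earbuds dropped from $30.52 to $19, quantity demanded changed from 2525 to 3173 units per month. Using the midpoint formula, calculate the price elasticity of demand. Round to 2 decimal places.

%Δq = (3173 − 2525)/[(2525 + 3173)/2] = 648/2849 ≈ 0.2274.
%Δp = (19 − 30.52)/[(30.52 + 19)/2] = -11.52/24.76 ≈ -0.4653.
Arc elasticity E = %Δq/%Δp ≈ 0.2274/-0.4653 ≈ -0.49.
|E| < 1: demand is inelastic over this range.

-0.49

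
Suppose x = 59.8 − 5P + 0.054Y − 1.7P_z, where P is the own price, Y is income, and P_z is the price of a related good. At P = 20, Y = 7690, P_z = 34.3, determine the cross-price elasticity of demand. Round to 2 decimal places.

-0.18

First evaluate x: 59.8 − 5(20) + 0.054(7690) − 1.7(34.3) = 59.8 − 100 + 415.26 − 58.31 = 316.75.
∂x/∂P_z = −1.7, so E_xy = -1.7·(34.3/316.75) ≈ -0.18.
E_xy < 0: the goods are complements.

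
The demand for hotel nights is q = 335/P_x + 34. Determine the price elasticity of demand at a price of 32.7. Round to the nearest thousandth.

-0.232

At P_x = 32.7, q = 44.2446.
dq/dP_x = −335/P_x² = −0.3133.
Point elasticity E = (dq/dP_x)·(P_x/q) = -0.3133 × 32.7/44.2446 ≈ -0.232.
|E| < 1, so demand is inelastic at this price.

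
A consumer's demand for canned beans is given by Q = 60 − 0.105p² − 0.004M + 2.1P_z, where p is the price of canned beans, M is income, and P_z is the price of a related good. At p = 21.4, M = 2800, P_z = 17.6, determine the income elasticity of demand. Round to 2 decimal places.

-0.30

Substituting, Q = 60 − 0.105(21.4)² − 0.004(2800) + 2.1(17.6) = 60 − 48.0858 − 11.2 + 36.96 = 37.6742.
∂Q/∂M = −0.004, so E_I = -0.004·(2800/37.6742) ≈ -0.30.
E_I < 0: inferior good.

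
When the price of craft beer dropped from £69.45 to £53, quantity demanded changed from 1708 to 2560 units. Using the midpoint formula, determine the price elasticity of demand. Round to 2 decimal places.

-1.49

%ΔQ = (2560 − 1708)/[(1708 + 2560)/2] = 852/2134 ≈ 0.3993.
%ΔP = (53 − 69.45)/[(69.45 + 53)/2] = -16.45/61.225 ≈ -0.2687.
Arc elasticity E = %ΔQ/%ΔP ≈ 0.3993/-0.2687 ≈ -1.49.
|E| > 1: demand is elastic over this range.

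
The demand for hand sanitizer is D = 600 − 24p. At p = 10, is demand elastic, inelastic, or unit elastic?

inelastic

At p = 10, D = 360.
dD/dp = −24.
Point elasticity E = (dD/dp)·(p/D) = -24 × 10/360 ≈ -0.667.
|E| ≈ 0.667 < 1, so demand is inelastic.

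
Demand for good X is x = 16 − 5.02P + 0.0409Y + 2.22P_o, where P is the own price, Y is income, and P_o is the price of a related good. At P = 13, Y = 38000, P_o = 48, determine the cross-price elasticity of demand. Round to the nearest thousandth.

First evaluate x: 16 − 5.02(13) + 0.0409(38000) + 2.22(48) = 16 − 65.26 + 1554.2 + 106.56 = 1611.5.
∂x/∂P_o = +2.22, so E_xy = 2.22·(48/1611.5) ≈ 0.066.
E_xy > 0: the goods are substitutes.

0.066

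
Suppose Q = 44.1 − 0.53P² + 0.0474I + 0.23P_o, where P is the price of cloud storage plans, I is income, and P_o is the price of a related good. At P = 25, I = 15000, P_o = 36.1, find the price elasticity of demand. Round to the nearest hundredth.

-1.53

Q = 44.1 − 0.53(25)² + 0.0474(15000) + 0.23(36.1) = 44.1 − 331.25 + 711 + 8.303 = 432.153.
∂Q/∂P = −2·0.53·P = -26.5, so E_p = -26.5·(25/432.153) ≈ -1.53.
|E_p| > 1: demand is elastic.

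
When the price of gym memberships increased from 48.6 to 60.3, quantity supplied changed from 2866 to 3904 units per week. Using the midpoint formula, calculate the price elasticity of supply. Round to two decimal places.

%ΔQ = (3904 − 2866)/[(2866 + 3904)/2] = 1038/3385 ≈ 0.3066.
%ΔP = (60.3 − 48.6)/[(48.6 + 60.3)/2] = 11.7/54.45 ≈ 0.2149.
Arc elasticity E = %ΔQ/%ΔP ≈ 0.3066/0.2149 ≈ 1.43.
|E| > 1: supply is elastic over this range.

1.43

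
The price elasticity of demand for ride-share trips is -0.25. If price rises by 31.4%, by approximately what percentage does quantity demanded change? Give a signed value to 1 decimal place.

-7.9

%ΔQ ≈ E × %ΔP = (-0.25) × (31.4%) ≈ -7.9%.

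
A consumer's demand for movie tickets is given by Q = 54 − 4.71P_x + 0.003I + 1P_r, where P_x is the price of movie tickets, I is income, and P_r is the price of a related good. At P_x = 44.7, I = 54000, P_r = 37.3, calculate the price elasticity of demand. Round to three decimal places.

Evaluating quantity at (P_x, I, P_r) gives Q = 54 − 4.71(44.7) + 0.003(54000) + 1(37.3) = 54 − 210.537 + 162 + 37.3 = 42.763.
∂Q/∂P_x = −4.71, so E_p = (−4.71)·(44.7/42.763) ≈ -4.923.
|E_p| > 1: demand is elastic.

-4.923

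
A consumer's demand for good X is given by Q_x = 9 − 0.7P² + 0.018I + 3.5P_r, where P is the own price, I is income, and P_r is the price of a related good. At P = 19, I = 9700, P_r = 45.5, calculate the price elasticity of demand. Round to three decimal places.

-5.606

Substituting, Q_x = 9 − 0.7(19)² + 0.018(9700) + 3.5(45.5) = 9 − 252.7 + 174.6 + 159.25 = 90.15.
∂Q_x/∂P = −2·0.7·P = -26.6, so E_p = -26.6·(19/90.15) ≈ -5.606.
|E_p| > 1: demand is elastic.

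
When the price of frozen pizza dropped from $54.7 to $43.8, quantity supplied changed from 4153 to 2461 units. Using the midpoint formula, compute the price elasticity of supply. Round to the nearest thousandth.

2.312

%Δq = (2461 − 4153)/[(4153 + 2461)/2] = -1692/3307 ≈ -0.5116.
%ΔP = (43.8 − 54.7)/[(54.7 + 43.8)/2] = -10.9/49.25 ≈ -0.2213.
Arc elasticity E = %Δq/%ΔP ≈ -0.5116/-0.2213 ≈ 2.312.
|E| > 1: supply is elastic over this range.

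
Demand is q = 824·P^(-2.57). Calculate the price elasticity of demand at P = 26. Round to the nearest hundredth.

For a Cobb–Douglas (constant-elasticity) form q = A·P^α·…, the elasticity with respect to P equals the exponent α at every point.
Here the exponent on P is -2.57, so the price elasticity of demand is -2.57.

-2.57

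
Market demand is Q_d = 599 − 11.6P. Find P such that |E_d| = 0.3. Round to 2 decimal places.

Set −bP/(a − bP) = −0.3 ⇒ bP = 0.3(a − bP) ⇒ bP(1+0.3) = 0.3·a.
P = 0.3·599/(11.6·1.3) ≈ 11.92.

11.92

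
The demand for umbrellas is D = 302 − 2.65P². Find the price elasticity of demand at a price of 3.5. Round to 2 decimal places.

At P = 3.5, D = 269.5375.
dD/dP = −2·2.65·P = −18.55.
Point elasticity E = (dD/dP)·(P/D) = -18.55 × 3.5/269.5375 ≈ -0.24.
|E| < 1, so demand is inelastic at this price.

-0.24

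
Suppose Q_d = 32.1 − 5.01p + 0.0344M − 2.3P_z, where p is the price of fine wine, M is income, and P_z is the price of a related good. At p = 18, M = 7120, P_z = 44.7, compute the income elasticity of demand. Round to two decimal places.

Evaluating quantity at (p, M, P_z) gives Q_d = 32.1 − 5.01(18) + 0.0344(7120) − 2.3(44.7) = 32.1 − 90.18 + 244.928 − 102.81 = 84.038.
∂Q_d/∂M = +0.0344, so E_I = 0.0344·(7120/84.038) ≈ 2.91.
E_I > 1: normal good (luxury).

2.91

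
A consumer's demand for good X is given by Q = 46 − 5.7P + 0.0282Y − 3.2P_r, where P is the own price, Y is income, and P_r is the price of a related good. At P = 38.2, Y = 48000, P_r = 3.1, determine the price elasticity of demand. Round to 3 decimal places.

-0.186

At the given point, Q = 46 − 5.7(38.2) + 0.0282(48000) − 3.2(3.1) = 46 − 217.74 + 1353.6 − 9.92 = 1171.94.
∂Q/∂P = −5.7, so E_p = (−5.7)·(38.2/1171.94) ≈ -0.186.
|E_p| < 1: demand is inelastic.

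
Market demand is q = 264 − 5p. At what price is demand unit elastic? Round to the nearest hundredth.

26.40

For linear demand q = a − bp, E = −bp/(a − bp). |E| = 1 ⇒ bp = a − bp ⇒ p = a/(2b).
p = 264/(2·5) = 26.40.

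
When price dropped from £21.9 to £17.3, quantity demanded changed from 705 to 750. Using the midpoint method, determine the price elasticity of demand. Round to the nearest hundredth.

-0.26

%Δq = (750 − 705)/[(705 + 750)/2] = 45/727.5 ≈ 0.0619.
%ΔP = (17.3 − 21.9)/[(21.9 + 17.3)/2] = -4.6/19.6 ≈ -0.2347.
Arc elasticity E = %Δq/%ΔP ≈ 0.0619/-0.2347 ≈ -0.26.
|E| < 1: demand is inelastic over this range.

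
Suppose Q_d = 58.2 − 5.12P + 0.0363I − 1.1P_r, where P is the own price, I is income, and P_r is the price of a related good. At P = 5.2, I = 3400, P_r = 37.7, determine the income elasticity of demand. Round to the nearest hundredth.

1.09

First evaluate Q_d: 58.2 − 5.12(5.2) + 0.0363(3400) − 1.1(37.7) = 58.2 − 26.624 + 123.42 − 41.47 = 113.526.
∂Q_d/∂I = +0.0363, so E_I = 0.0363·(3400/113.526) ≈ 1.09.
E_I > 1: normal good (luxury).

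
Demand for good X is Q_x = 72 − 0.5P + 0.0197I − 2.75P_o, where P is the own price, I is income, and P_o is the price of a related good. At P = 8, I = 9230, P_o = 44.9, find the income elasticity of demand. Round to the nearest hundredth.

First evaluate Q_x: 72 − 0.5(8) + 0.0197(9230) − 2.75(44.9) = 72 − 4 + 181.831 − 123.475 = 126.356.
∂Q_x/∂I = +0.0197, so E_I = 0.0197·(9230/126.356) ≈ 1.44.
E_I > 1: normal good (luxury).

1.44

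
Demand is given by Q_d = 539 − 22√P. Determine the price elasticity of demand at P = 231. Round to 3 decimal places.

At P = 231, Q_d = 204.6289.
dQ_d/dP = −22/(2√P) = −22/(2·15.1987).
Point elasticity E = (dQ_d/dP)·(P/Q_d) = -0.7237 × 231/204.6289 ≈ -0.817.
|E| < 1, so demand is inelastic at this price.

-0.817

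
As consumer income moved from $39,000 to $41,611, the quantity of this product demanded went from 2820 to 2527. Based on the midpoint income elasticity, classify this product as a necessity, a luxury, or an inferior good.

inferior

%ΔQ = (2527 − 2820)/[(2820+2527)/2] = -293/2673.5 ≈ -0.1096.
%ΔM = (41,611 − 39,000)/[(39,000+41,611)/2] = 2611/40305.5 ≈ 0.0648.
E_I = %ΔQ/%ΔM ≈ -1.692.
E_I < 0: inferior good.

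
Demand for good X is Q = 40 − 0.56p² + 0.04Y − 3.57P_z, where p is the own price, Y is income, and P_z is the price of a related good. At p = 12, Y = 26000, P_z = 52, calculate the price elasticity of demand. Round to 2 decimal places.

Evaluating quantity at (p, Y, P_z) gives Q = 40 − 0.56(12)² + 0.04(26000) − 3.57(52) = 40 − 80.64 + 1040 − 185.64 = 813.72.
∂Q/∂p = −2·0.56·p = -13.44, so E_p = -13.44·(12/813.72) ≈ -0.20.
|E_p| < 1: demand is inelastic.

-0.20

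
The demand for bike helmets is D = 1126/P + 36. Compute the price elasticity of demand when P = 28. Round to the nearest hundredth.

-0.53

At P = 28, D = 76.2143.
dD/dP = −1126/P² = −1.4362.
Point elasticity E = (dD/dP)·(P/D) = -1.4362 × 28/76.2143 ≈ -0.53.
|E| < 1, so demand is inelastic at this price.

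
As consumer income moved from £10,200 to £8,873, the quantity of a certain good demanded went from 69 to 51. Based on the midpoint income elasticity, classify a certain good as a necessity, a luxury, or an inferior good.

luxury

%ΔQ = (51 − 69)/[(69+51)/2] = -18/60 ≈ -0.3000.
%ΔY = (8,873 − 10,200)/[(10,200+8,873)/2] = -1327/9536.5 ≈ -0.1391.
E_I = %ΔQ/%ΔY ≈ 2.156.
E_I > 1: normal good (luxury).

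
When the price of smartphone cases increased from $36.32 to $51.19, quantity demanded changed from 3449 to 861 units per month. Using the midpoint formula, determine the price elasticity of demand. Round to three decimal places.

%Δq = (861 − 3449)/[(3449 + 861)/2] = -2588/2155 ≈ -1.2009.
%ΔP = (51.19 − 36.32)/[(36.32 + 51.19)/2] = 14.87/43.755 ≈ 0.3398.
Arc elasticity E = %Δq/%ΔP ≈ -1.2009/0.3398 ≈ -3.534.
|E| > 1: demand is elastic over this range.

-3.534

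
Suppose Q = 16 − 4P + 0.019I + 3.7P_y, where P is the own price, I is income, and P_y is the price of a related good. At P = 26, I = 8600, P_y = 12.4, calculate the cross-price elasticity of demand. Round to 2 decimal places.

First evaluate Q: 16 − 4(26) + 0.019(8600) + 3.7(12.4) = 16 − 104 + 163.4 + 45.88 = 121.28.
∂Q/∂P_y = +3.7, so E_xy = 3.7·(12.4/121.28) ≈ 0.38.
E_xy > 0: the goods are substitutes.

0.38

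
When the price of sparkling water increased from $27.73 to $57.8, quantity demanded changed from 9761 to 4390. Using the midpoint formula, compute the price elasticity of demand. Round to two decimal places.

%Δq = (4390 − 9761)/[(9761 + 4390)/2] = -5371/7075.5 ≈ -0.7591.
%Δp = (57.8 − 27.73)/[(27.73 + 57.8)/2] = 30.07/42.765 ≈ 0.7031.
Arc elasticity E = %Δq/%Δp ≈ -0.7591/0.7031 ≈ -1.08.
|E| > 1: demand is elastic over this range.

-1.08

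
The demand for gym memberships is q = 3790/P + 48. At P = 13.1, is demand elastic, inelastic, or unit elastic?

inelastic

At P = 13.1, q = 337.313.
dq/dP = −3790/P² = −22.085.
Point elasticity E = (dq/dP)·(P/q) = -22.085 × 13.1/337.313 ≈ -0.858.
|E| ≈ 0.858 < 1, so demand is inelastic.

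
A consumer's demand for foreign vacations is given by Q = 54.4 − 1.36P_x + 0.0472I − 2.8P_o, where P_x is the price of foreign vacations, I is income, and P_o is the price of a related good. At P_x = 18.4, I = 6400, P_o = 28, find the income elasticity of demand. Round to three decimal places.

At the given point, Q = 54.4 − 1.36(18.4) + 0.0472(6400) − 2.8(28) = 54.4 − 25.024 + 302.08 − 78.4 = 253.056.
∂Q/∂I = +0.0472, so E_I = 0.0472·(6400/253.056) ≈ 1.194.
E_I > 1: normal good (luxury).

1.194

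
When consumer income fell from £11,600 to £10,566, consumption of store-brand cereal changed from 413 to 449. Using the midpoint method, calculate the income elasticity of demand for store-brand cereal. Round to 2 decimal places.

-0.90

%ΔQ = (449 − 413)/[(413+449)/2] = 36/431 ≈ 0.0835.
%ΔI = (10,566 − 11,600)/[(11,600+10,566)/2] = -1034/11083 ≈ -0.0933.
E_I = %ΔQ/%ΔI ≈ -0.90.
E_I < 0: inferior good.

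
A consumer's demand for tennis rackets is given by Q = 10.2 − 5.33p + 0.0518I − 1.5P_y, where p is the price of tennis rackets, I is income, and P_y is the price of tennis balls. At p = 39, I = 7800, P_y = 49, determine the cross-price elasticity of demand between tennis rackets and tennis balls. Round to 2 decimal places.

-0.55

Evaluating quantity at (p, I, P_y) gives Q = 10.2 − 5.33(39) + 0.0518(7800) − 1.5(49) = 10.2 − 207.87 + 404.04 − 73.5 = 132.87.
∂Q/∂P_y = −1.5, so E_xy = -1.5·(49/132.87) ≈ -0.55.
E_xy < 0: the goods are complements.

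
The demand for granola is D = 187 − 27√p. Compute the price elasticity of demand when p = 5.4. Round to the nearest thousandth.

-0.252

At p = 5.4, D = 124.2577.
dD/dp = −27/(2√p) = −27/(2·2.3238).
Point elasticity E = (dD/dp)·(p/D) = -5.8095 × 5.4/124.2577 ≈ -0.252.
|E| < 1, so demand is inelastic at this price.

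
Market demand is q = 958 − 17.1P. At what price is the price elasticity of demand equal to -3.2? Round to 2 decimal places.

42.68

Set −bP/(a − bP) = −3.2 ⇒ bP = 3.2(a − bP) ⇒ bP(1+3.2) = 3.2·a.
P = 3.2·958/(17.1·4.2) ≈ 42.68.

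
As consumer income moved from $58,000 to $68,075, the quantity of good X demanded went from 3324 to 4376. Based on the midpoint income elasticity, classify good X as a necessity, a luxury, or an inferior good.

luxury

%ΔQ = (4376 − 3324)/[(3324+4376)/2] = 1052/3850 ≈ 0.2732.
%ΔI = (68,075 − 58,000)/[(58,000+68,075)/2] = 10075/63037.5 ≈ 0.1598.
E_I = %ΔQ/%ΔI ≈ 1.710.
E_I > 1: normal good (luxury).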